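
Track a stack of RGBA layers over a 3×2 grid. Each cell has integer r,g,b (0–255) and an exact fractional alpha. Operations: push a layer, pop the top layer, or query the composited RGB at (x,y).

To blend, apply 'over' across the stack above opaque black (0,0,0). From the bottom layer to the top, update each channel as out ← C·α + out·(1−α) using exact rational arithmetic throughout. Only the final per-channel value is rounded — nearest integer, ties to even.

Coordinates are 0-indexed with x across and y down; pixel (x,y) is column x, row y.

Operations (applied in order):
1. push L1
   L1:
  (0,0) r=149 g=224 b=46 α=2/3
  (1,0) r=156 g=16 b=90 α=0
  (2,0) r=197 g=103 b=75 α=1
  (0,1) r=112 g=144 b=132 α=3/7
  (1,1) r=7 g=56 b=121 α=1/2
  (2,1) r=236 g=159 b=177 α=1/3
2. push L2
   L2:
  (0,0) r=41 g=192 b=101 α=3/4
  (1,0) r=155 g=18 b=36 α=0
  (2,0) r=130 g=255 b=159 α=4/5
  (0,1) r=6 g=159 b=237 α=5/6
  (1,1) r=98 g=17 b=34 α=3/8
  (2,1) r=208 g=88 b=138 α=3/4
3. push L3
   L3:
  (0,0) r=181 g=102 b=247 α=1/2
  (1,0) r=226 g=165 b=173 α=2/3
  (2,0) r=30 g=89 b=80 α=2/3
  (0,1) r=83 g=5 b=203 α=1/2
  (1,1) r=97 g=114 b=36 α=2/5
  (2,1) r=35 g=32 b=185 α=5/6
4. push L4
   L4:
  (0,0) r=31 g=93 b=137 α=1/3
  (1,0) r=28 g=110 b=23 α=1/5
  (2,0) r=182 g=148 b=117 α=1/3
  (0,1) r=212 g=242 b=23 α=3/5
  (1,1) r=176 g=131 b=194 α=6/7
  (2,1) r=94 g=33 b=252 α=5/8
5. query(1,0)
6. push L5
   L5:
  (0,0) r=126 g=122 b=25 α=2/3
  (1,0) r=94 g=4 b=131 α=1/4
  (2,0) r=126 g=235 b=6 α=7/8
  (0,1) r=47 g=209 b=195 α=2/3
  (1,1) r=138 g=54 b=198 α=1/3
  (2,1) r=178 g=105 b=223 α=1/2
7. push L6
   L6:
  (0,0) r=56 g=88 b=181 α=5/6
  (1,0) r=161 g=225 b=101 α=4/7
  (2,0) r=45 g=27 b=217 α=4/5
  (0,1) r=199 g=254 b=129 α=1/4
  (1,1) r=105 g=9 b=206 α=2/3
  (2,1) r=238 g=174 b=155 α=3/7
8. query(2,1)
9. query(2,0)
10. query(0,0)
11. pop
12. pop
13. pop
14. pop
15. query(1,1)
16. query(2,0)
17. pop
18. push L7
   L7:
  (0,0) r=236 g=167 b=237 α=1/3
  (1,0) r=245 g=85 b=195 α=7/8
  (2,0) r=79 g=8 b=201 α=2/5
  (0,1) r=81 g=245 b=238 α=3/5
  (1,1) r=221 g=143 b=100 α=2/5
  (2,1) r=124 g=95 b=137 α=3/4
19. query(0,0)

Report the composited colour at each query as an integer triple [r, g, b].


at x=1,y=0 over L1,L2,L3,L4:
L1 α=0: [0, 0, 0]
L2 α=0: [0, 0, 0]
L3 α=2/3: [452/3, 110, 346/3]
L4 α=1/5: [1892/15, 110, 1453/15]
= [126, 110, 97]

query (2,1) [L1,L2,L3,L4,L5,L6] — begin 0,0,0
+L1 (α=1/3) → [236/3, 53, 59]
+L2 (α=3/4) → [527/3, 317/4, 473/4]
+L3 (α=5/6) → [526/9, 319/8, 1391/8]
+L4 (α=5/8) → [242/3, 2277/64, 14253/64]
+L5 (α=1/2) → [388/3, 8997/128, 28525/128]
+L6 (α=3/7) → [3694/21, 25701/224, 43405/224]
→ [176, 115, 194]

(2,0) stack=L1,L2,L3,L4,L5,L6; from [0,0,0]:
L1 α=1: [197, 103, 75]
L2 α=4/5: [717/5, 1123/5, 711/5]
L3 α=2/3: [339/5, 671/5, 1511/15]
L4 α=1/3: [1588/15, 694/5, 4777/45]
L5 α=7/8: [7409/60, 8919/40, 6667/360]
L6 α=4/5: [18209/300, 13239/200, 319147/1800]
= [61, 66, 177]

at x=0,y=0 over L1,L2,L3,L4,L5,L6:
+L1 (α=2/3) → [298/3, 448/3, 92/3]
+L2 (α=3/4) → [667/12, 544/3, 1001/12]
+L3 (α=1/2) → [2839/24, 425/3, 3965/24]
+L4 (α=1/3) → [3211/36, 1129/9, 5609/36]
+L5 (α=2/3) → [12283/108, 3325/27, 7409/108]
+L6 (α=5/6) → [42523/648, 15205/162, 105149/648]
→ [66, 94, 162]

(1,1) stack=L1,L2; from [0,0,0]:
L1 α=1/2: [7/2, 28, 121/2]
L2 α=3/8: [623/16, 191/8, 809/16]
→ [39, 24, 51]

(2,0) stack=L1,L2; from [0,0,0]:
+L1 (α=1) → [197, 103, 75]
+L2 (α=4/5) → [717/5, 1123/5, 711/5]
= [143, 225, 142]

(0,0) stack=L1,L7; from [0,0,0]:
L1 α=2/3: [298/3, 448/3, 92/3]
L7 α=1/3: [1304/9, 1397/9, 895/9]
= [145, 155, 99]


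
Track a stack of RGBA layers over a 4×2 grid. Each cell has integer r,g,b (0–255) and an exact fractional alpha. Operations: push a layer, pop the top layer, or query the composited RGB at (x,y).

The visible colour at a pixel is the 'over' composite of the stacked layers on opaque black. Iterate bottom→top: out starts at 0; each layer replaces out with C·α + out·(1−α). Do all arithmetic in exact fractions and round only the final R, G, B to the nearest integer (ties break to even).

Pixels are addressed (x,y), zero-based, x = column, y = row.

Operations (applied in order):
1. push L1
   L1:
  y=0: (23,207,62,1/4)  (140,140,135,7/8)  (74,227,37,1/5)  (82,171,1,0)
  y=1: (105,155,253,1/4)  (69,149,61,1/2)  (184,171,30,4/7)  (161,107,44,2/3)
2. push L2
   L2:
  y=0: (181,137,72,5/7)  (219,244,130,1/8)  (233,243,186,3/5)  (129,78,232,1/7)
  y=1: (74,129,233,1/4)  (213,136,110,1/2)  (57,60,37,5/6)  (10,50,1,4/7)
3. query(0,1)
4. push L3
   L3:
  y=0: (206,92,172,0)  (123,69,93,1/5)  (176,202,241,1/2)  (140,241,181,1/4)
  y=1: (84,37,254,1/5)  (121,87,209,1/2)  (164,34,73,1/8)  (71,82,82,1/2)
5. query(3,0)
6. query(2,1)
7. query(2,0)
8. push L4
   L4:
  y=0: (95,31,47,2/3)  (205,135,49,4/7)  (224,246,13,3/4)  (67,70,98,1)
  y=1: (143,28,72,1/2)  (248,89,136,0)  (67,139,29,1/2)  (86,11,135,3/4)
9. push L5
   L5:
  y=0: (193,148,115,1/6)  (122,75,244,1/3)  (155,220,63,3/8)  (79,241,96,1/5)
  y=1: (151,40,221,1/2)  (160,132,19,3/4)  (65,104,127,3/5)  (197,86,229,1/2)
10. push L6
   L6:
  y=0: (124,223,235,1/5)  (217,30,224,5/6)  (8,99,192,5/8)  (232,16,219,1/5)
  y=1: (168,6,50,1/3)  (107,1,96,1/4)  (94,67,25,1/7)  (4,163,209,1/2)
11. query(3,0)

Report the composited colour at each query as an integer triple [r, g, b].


at x=0,y=1 over L1,L2:
after L1 α=1/4: [105/4, 155/4, 253/4]
after L2 α=1/4: [611/16, 981/16, 1691/16]
→ [38, 61, 106]

query (3,0) [L1,L2,L3] — begin 0,0,0
after L1 α=0: [0, 0, 0]
after L2 α=1/7: [129/7, 78/7, 232/7]
after L3 α=1/4: [1367/28, 1921/28, 1963/28]
= [49, 69, 70]

at x=2,y=1 over L1,L2,L3:
after L1 α=4/7: [736/7, 684/7, 120/7]
after L2 α=5/6: [2731/42, 464/7, 1415/42]
after L3 α=1/8: [3715/48, 249/4, 1853/48]
= [77, 62, 39]

(2,0) stack=L1,L2,L3; from [0,0,0]:
+L1 (α=1/5) → [74/5, 227/5, 37/5]
+L2 (α=3/5) → [3643/25, 4099/25, 2864/25]
+L3 (α=1/2) → [8043/50, 9149/50, 8889/50]
rounded: [161, 183, 178]

(3,0) stack=L1,L2,L3,L4,L5,L6; from [0,0,0]:
L1 α=0: [0, 0, 0]
L2 α=1/7: [129/7, 78/7, 232/7]
L3 α=1/4: [1367/28, 1921/28, 1963/28]
L4 α=1: [67, 70, 98]
L5 α=1/5: [347/5, 521/5, 488/5]
L6 α=1/5: [2548/25, 2164/25, 3047/25]
= [102, 87, 122]


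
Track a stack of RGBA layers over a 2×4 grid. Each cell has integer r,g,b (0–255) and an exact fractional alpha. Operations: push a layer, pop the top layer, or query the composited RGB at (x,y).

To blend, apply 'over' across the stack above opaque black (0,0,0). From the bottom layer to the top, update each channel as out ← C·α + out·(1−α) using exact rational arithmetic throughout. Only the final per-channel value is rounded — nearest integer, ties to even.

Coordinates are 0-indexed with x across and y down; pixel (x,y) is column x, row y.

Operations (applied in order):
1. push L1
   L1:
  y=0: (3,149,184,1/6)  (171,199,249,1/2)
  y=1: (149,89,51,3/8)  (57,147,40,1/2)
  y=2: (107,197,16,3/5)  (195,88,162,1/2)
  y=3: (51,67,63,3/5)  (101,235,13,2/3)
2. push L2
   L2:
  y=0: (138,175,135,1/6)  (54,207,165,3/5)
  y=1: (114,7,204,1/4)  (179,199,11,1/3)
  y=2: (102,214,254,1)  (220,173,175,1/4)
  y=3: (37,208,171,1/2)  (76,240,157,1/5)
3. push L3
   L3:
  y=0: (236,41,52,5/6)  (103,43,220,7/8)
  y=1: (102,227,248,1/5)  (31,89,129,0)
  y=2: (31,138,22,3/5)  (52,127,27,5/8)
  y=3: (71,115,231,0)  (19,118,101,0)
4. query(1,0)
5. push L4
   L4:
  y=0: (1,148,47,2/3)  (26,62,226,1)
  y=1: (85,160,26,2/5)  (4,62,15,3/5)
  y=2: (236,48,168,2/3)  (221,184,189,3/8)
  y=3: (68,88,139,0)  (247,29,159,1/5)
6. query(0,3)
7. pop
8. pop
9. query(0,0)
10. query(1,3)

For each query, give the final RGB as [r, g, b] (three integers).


(1,0) stack=L1,L2,L3; from [0,0,0]:
L1 α=1/2: [171/2, 199/2, 249/2]
L2 α=3/5: [333/5, 164, 744/5]
L3 α=7/8: [1969/20, 465/8, 2111/10]
rounded: [98, 58, 211]

at x=0,y=3 over L1,L2,L3,L4:
L1 α=3/5: [153/5, 201/5, 189/5]
L2 α=1/2: [169/5, 1241/10, 522/5]
L3 α=0: [169/5, 1241/10, 522/5]
L4 α=0: [169/5, 1241/10, 522/5]
rounded: [34, 124, 104]

(0,0) stack=L1,L2; from [0,0,0]:
+L1 (α=1/6) → [1/2, 149/6, 92/3]
+L2 (α=1/6) → [281/12, 1795/36, 865/18]
= [23, 50, 48]

query (1,3) [L1,L2] — begin 0,0,0
after L1 α=2/3: [202/3, 470/3, 26/3]
after L2 α=1/5: [1036/15, 520/3, 115/3]
= [69, 173, 38]


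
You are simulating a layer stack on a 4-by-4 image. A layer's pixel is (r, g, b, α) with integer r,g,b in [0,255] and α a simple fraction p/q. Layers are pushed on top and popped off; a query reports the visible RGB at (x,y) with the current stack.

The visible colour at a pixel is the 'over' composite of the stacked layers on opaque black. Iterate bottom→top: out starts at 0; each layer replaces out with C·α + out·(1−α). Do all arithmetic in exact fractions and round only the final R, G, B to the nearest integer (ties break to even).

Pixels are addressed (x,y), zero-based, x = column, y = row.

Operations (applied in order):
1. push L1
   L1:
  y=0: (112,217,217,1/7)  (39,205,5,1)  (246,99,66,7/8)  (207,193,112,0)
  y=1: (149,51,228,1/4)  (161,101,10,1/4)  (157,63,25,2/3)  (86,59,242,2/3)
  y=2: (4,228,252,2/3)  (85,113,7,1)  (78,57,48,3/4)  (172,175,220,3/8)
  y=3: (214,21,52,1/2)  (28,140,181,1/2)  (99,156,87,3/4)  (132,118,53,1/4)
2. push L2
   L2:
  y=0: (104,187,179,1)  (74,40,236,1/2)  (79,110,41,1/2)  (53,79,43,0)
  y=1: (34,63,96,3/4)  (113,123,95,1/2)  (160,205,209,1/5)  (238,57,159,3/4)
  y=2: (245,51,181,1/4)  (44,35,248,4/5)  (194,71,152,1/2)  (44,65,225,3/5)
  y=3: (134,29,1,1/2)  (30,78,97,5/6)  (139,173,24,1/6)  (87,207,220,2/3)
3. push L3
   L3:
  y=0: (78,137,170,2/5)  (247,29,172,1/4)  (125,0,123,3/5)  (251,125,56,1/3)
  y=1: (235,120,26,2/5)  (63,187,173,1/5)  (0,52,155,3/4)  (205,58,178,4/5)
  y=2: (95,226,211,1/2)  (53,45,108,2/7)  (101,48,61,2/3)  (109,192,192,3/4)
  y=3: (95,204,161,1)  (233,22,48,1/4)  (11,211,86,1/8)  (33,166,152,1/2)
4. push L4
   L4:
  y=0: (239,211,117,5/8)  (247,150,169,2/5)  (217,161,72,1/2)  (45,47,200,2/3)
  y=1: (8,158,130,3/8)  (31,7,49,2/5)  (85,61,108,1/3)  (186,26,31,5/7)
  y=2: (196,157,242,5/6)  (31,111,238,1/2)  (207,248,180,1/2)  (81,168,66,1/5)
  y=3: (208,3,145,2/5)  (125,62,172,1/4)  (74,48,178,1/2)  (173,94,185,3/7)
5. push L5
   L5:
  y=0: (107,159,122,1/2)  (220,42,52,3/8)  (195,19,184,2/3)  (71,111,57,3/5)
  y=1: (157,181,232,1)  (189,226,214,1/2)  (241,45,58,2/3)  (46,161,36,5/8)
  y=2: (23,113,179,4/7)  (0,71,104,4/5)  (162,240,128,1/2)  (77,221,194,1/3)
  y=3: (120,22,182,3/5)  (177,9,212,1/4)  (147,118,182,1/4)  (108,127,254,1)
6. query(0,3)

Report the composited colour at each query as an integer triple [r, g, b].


at x=0,y=3 over L1,L2,L3,L4,L5:
L1 α=1/2: [107, 21/2, 26]
L2 α=1/2: [241/2, 79/4, 27/2]
L3 α=1: [95, 204, 161]
L4 α=2/5: [701/5, 618/5, 773/5]
L5 α=3/5: [3202/25, 1566/25, 4276/25]
rounded: [128, 63, 171]


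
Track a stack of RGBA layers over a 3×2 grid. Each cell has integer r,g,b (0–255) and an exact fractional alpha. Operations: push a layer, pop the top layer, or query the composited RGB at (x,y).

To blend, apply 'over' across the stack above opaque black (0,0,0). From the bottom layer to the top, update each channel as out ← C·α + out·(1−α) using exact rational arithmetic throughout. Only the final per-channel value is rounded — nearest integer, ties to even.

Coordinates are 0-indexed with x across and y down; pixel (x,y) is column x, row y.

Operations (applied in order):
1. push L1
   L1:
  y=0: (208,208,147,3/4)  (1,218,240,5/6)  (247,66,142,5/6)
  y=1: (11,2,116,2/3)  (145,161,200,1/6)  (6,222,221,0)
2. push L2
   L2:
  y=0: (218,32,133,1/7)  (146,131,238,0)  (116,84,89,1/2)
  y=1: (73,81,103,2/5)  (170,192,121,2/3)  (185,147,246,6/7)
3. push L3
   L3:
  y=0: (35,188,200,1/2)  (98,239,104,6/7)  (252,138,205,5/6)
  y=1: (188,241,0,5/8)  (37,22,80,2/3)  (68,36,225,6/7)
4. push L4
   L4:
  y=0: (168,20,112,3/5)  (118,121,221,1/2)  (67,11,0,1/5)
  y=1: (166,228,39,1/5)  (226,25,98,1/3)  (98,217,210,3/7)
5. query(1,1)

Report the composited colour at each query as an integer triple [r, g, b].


query (1,1) [L1,L2,L3,L4] — begin 0,0,0
after L1 α=1/6: [145/6, 161/6, 100/3]
after L2 α=2/3: [2185/18, 2465/18, 826/9]
after L3 α=2/3: [3517/54, 3257/54, 2266/27]
after L4 α=1/3: [9619/81, 3932/81, 7178/81]
= [119, 49, 89]


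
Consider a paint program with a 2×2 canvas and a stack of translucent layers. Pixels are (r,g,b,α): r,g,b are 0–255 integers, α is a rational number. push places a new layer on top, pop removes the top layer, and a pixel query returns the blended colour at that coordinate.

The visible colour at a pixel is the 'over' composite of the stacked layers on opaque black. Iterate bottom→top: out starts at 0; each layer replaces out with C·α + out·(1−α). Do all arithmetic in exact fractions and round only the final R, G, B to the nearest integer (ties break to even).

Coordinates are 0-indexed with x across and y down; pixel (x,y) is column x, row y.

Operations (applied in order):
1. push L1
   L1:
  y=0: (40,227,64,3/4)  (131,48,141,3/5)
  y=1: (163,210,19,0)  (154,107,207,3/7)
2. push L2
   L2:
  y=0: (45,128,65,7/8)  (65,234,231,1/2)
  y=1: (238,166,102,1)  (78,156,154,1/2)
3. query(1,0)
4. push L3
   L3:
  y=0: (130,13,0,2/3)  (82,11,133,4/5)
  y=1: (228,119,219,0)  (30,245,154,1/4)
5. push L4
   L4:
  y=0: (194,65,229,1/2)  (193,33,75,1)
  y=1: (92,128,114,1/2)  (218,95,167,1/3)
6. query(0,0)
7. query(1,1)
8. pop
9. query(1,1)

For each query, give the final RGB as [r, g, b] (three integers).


query (1,0) [L1,L2] — begin 0,0,0
L1 α=3/5: [393/5, 144/5, 423/5]
L2 α=1/2: [359/5, 657/5, 789/5]
= [72, 131, 158]

query (0,0) [L1,L2,L3,L4] — begin 0,0,0
+L1 (α=3/4) → [30, 681/4, 48]
+L2 (α=7/8) → [345/8, 4265/32, 503/8]
+L3 (α=2/3) → [2425/24, 1699/32, 503/24]
+L4 (α=1/2) → [7081/48, 3779/64, 5999/48]
→ [148, 59, 125]

query (1,1) [L1,L2,L3,L4] — begin 0,0,0
+L1 (α=3/7) → [66, 321/7, 621/7]
+L2 (α=1/2) → [72, 1413/14, 1699/14]
+L3 (α=1/4) → [123/2, 7669/56, 7253/56]
+L4 (α=1/3) → [341/3, 3443/28, 11929/84]
= [114, 123, 142]

at x=1,y=1 over L1,L2,L3:
after L1 α=3/7: [66, 321/7, 621/7]
after L2 α=1/2: [72, 1413/14, 1699/14]
after L3 α=1/4: [123/2, 7669/56, 7253/56]
= [62, 137, 130]


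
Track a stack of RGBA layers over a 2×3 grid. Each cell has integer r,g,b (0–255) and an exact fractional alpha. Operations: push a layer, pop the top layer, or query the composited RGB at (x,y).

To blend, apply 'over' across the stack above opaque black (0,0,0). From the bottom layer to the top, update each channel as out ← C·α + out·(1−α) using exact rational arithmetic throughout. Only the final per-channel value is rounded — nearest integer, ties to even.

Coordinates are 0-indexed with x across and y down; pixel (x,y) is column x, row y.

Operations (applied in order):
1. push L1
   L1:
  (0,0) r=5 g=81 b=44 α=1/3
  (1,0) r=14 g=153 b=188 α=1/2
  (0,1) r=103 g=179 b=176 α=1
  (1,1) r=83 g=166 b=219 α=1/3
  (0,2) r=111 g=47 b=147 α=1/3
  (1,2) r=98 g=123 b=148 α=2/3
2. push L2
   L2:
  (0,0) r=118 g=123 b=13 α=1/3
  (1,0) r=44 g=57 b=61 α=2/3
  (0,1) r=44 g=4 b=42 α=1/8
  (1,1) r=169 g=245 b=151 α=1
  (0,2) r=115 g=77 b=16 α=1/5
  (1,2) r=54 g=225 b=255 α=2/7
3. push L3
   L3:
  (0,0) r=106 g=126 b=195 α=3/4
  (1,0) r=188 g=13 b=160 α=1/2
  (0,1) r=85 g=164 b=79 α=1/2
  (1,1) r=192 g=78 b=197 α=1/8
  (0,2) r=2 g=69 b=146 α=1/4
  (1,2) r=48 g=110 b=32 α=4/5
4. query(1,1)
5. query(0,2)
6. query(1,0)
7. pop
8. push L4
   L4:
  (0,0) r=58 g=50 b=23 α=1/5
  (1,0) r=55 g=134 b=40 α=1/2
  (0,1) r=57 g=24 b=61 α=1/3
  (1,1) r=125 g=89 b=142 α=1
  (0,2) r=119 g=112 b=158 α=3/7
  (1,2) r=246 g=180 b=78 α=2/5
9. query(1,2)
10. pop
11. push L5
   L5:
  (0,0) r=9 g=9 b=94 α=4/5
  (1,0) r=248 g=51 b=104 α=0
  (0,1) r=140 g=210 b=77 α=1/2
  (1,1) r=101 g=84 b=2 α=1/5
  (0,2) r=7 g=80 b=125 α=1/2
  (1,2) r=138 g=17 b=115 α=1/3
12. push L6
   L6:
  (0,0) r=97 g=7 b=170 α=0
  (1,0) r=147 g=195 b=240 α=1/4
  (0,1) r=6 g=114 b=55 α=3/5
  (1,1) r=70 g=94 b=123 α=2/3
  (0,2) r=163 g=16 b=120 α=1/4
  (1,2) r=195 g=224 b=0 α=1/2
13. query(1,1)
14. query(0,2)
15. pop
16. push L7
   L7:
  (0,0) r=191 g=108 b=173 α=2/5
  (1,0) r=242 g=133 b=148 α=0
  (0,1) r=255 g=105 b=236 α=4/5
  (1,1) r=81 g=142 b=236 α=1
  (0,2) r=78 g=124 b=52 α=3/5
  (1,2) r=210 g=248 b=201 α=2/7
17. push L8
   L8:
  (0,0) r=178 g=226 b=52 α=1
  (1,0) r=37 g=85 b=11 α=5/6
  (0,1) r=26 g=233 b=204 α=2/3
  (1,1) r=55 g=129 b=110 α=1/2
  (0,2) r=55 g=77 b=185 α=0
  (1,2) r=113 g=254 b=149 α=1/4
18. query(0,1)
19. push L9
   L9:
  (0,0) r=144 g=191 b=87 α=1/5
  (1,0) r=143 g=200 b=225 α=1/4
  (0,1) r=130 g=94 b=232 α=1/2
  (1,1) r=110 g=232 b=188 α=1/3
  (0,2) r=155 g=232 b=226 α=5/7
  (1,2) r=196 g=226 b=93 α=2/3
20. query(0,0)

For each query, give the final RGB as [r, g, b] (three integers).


at x=1,y=1 over L1,L2,L3:
after L1 α=1/3: [83/3, 166/3, 73]
after L2 α=1: [169, 245, 151]
after L3 α=1/8: [1375/8, 1793/8, 627/4]
rounded: [172, 224, 157]

query (0,2) [L1,L2,L3] — begin 0,0,0
L1 α=1/3: [37, 47/3, 49]
L2 α=1/5: [263/5, 419/15, 212/5]
L3 α=1/4: [799/20, 191/5, 683/10]
→ [40, 38, 68]

(1,0) stack=L1,L2,L3; from [0,0,0]:
+L1 (α=1/2) → [7, 153/2, 94]
+L2 (α=2/3) → [95/3, 127/2, 72]
+L3 (α=1/2) → [659/6, 153/4, 116]
rounded: [110, 38, 116]

query (1,2) [L1,L2,L4] — begin 0,0,0
L1 α=2/3: [196/3, 82, 296/3]
L2 α=2/7: [1304/21, 860/7, 430/3]
L4 α=2/5: [4748/35, 1020/7, 586/5]
= [136, 146, 117]

at x=1,y=1 over L1,L2,L5,L6:
+L1 (α=1/3) → [83/3, 166/3, 73]
+L2 (α=1) → [169, 245, 151]
+L5 (α=1/5) → [777/5, 1064/5, 606/5]
+L6 (α=2/3) → [1477/15, 668/5, 612/5]
= [98, 134, 122]

at x=0,y=2 over L1,L2,L5,L6:
after L1 α=1/3: [37, 47/3, 49]
after L2 α=1/5: [263/5, 419/15, 212/5]
after L5 α=1/2: [149/5, 1619/30, 837/10]
after L6 α=1/4: [631/10, 1779/40, 3711/40]
→ [63, 44, 93]

query (0,1) [L1,L2,L5,L7,L8] — begin 0,0,0
L1 α=1: [103, 179, 176]
L2 α=1/8: [765/8, 1257/8, 637/4]
L5 α=1/2: [1885/16, 2937/16, 945/8]
L7 α=4/5: [3641/16, 9657/80, 8497/40]
L8 α=2/3: [1491/16, 46937/240, 24817/120]
= [93, 196, 207]

query (0,0) [L1,L2,L5,L7,L8,L9] — begin 0,0,0
after L1 α=1/3: [5/3, 27, 44/3]
after L2 α=1/3: [364/9, 59, 127/9]
after L5 α=4/5: [688/45, 19, 3511/45]
after L7 α=2/5: [6418/75, 273/5, 8701/75]
after L8 α=1: [178, 226, 52]
after L9 α=1/5: [856/5, 219, 59]
rounded: [171, 219, 59]


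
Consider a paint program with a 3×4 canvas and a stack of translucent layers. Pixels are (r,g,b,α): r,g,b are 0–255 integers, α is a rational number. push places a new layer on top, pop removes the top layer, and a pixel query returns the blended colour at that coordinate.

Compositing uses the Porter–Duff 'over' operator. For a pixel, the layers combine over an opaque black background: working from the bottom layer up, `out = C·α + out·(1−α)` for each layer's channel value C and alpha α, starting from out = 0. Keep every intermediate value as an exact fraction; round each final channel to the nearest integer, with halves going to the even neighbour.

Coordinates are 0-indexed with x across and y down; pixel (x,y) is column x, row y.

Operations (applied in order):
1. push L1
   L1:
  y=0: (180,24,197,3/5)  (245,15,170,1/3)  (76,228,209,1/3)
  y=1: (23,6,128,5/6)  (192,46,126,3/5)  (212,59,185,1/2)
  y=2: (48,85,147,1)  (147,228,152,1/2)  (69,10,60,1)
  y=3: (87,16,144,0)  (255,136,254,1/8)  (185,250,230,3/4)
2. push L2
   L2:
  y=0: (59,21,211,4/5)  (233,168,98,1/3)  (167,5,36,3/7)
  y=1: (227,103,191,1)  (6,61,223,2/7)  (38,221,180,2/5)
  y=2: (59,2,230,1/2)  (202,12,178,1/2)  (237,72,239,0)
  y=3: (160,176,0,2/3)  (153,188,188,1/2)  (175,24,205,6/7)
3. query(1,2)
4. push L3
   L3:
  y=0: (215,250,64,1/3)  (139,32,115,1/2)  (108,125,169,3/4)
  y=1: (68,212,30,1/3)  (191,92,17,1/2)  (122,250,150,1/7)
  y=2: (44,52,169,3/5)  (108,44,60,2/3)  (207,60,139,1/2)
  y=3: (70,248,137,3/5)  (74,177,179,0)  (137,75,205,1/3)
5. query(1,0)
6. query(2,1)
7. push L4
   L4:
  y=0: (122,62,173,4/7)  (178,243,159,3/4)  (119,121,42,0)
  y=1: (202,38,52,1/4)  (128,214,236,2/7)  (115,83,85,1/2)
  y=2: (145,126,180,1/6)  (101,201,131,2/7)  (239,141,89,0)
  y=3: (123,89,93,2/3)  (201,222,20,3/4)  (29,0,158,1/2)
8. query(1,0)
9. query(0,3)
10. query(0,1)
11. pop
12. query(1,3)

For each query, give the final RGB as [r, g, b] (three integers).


at x=1,y=2 over L1,L2:
+L1 (α=1/2) → [147/2, 114, 76]
+L2 (α=1/2) → [551/4, 63, 127]
→ [138, 63, 127]

at x=1,y=0 over L1,L2,L3:
L1 α=1/3: [245/3, 5, 170/3]
L2 α=1/3: [1189/9, 178/3, 634/9]
L3 α=1/2: [1220/9, 137/3, 1669/18]
rounded: [136, 46, 93]

query (2,1) [L1,L2,L3] — begin 0,0,0
after L1 α=1/2: [106, 59/2, 185/2]
after L2 α=2/5: [394/5, 1061/10, 255/2]
after L3 α=1/7: [2974/35, 4433/35, 915/7]
→ [85, 127, 131]

query (1,0) [L1,L2,L3,L4] — begin 0,0,0
L1 α=1/3: [245/3, 5, 170/3]
L2 α=1/3: [1189/9, 178/3, 634/9]
L3 α=1/2: [1220/9, 137/3, 1669/18]
L4 α=3/4: [3013/18, 581/3, 10255/72]
= [167, 194, 142]

at x=0,y=3 over L1,L2,L3,L4:
L1 α=0: [0, 0, 0]
L2 α=2/3: [320/3, 352/3, 0]
L3 α=3/5: [254/3, 2936/15, 411/5]
L4 α=2/3: [992/9, 5606/45, 447/5]
→ [110, 125, 89]

at x=0,y=1 over L1,L2,L3,L4:
+L1 (α=5/6) → [115/6, 5, 320/3]
+L2 (α=1) → [227, 103, 191]
+L3 (α=1/3) → [174, 418/3, 412/3]
+L4 (α=1/4) → [181, 114, 116]
= [181, 114, 116]

(1,3) stack=L1,L2,L3; from [0,0,0]:
L1 α=1/8: [255/8, 17, 127/4]
L2 α=1/2: [1479/16, 205/2, 879/8]
L3 α=0: [1479/16, 205/2, 879/8]
→ [92, 102, 110]


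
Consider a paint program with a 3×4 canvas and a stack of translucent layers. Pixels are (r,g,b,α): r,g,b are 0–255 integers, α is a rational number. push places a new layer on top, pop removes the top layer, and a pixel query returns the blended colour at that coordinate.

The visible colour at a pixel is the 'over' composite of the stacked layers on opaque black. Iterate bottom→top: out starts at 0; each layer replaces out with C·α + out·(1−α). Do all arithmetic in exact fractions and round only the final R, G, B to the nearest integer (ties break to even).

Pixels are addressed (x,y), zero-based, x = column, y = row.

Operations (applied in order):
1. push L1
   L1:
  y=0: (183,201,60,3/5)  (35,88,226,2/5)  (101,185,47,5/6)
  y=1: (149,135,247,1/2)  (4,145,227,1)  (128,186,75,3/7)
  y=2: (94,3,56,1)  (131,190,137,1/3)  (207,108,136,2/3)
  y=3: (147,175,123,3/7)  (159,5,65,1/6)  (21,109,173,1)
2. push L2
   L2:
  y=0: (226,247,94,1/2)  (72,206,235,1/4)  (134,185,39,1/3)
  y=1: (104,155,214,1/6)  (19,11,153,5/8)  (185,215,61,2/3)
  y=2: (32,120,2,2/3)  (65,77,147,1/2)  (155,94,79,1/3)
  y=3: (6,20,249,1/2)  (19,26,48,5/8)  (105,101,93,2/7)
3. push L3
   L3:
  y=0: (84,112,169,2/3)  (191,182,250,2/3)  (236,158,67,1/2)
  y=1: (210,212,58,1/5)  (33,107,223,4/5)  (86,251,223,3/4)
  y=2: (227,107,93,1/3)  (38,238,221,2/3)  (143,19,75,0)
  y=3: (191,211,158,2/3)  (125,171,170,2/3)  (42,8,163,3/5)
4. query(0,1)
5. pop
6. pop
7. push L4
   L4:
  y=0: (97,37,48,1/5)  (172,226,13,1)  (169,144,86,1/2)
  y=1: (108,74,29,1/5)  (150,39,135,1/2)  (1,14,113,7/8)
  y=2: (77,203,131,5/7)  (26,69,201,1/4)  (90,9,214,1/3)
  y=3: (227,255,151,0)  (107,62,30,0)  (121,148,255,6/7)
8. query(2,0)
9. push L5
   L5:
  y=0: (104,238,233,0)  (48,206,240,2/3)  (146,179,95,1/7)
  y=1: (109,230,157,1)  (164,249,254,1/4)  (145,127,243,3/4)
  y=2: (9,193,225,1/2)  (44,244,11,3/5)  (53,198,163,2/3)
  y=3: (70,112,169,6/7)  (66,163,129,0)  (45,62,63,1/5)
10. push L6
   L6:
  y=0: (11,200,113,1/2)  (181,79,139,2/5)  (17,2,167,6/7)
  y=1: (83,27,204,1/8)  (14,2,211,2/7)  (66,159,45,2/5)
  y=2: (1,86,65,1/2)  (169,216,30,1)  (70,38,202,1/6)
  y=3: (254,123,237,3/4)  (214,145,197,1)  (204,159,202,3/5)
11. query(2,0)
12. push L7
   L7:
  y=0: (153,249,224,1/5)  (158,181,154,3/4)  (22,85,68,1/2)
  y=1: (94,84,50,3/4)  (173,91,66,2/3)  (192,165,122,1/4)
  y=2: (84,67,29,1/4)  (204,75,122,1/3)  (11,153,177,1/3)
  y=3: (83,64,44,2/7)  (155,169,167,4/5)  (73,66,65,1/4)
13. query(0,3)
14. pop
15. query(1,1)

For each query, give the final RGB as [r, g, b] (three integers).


at x=0,y=1 over L1,L2,L3:
+L1 (α=1/2) → [149/2, 135/2, 247/2]
+L2 (α=1/6) → [953/12, 985/12, 1663/12]
+L3 (α=1/5) → [1583/15, 1621/15, 1837/15]
rounded: [106, 108, 122]

at x=2,y=0 over L1,L4:
+L1 (α=5/6) → [505/6, 925/6, 235/6]
+L4 (α=1/2) → [1519/12, 1789/12, 751/12]
→ [127, 149, 63]

at x=2,y=0 over L1,L4,L5,L6:
L1 α=5/6: [505/6, 925/6, 235/6]
L4 α=1/2: [1519/12, 1789/12, 751/12]
L5 α=1/7: [1811/14, 2147/14, 941/14]
L6 α=6/7: [3239/98, 2315/98, 14969/98]
→ [33, 24, 153]

at x=0,y=3 over L1,L4,L5,L6,L7:
L1 α=3/7: [63, 75, 369/7]
L4 α=0: [63, 75, 369/7]
L5 α=6/7: [69, 747/7, 7467/49]
L6 α=3/4: [831/4, 1665/14, 21153/98]
L7 α=2/7: [4819/28, 10117/98, 114389/686]
rounded: [172, 103, 167]

at x=1,y=1 over L1,L4,L5,L6:
+L1 (α=1) → [4, 145, 227]
+L4 (α=1/2) → [77, 92, 181]
+L5 (α=1/4) → [395/4, 525/4, 797/4]
+L6 (α=2/7) → [2087/28, 2641/28, 5673/28]
→ [75, 94, 203]


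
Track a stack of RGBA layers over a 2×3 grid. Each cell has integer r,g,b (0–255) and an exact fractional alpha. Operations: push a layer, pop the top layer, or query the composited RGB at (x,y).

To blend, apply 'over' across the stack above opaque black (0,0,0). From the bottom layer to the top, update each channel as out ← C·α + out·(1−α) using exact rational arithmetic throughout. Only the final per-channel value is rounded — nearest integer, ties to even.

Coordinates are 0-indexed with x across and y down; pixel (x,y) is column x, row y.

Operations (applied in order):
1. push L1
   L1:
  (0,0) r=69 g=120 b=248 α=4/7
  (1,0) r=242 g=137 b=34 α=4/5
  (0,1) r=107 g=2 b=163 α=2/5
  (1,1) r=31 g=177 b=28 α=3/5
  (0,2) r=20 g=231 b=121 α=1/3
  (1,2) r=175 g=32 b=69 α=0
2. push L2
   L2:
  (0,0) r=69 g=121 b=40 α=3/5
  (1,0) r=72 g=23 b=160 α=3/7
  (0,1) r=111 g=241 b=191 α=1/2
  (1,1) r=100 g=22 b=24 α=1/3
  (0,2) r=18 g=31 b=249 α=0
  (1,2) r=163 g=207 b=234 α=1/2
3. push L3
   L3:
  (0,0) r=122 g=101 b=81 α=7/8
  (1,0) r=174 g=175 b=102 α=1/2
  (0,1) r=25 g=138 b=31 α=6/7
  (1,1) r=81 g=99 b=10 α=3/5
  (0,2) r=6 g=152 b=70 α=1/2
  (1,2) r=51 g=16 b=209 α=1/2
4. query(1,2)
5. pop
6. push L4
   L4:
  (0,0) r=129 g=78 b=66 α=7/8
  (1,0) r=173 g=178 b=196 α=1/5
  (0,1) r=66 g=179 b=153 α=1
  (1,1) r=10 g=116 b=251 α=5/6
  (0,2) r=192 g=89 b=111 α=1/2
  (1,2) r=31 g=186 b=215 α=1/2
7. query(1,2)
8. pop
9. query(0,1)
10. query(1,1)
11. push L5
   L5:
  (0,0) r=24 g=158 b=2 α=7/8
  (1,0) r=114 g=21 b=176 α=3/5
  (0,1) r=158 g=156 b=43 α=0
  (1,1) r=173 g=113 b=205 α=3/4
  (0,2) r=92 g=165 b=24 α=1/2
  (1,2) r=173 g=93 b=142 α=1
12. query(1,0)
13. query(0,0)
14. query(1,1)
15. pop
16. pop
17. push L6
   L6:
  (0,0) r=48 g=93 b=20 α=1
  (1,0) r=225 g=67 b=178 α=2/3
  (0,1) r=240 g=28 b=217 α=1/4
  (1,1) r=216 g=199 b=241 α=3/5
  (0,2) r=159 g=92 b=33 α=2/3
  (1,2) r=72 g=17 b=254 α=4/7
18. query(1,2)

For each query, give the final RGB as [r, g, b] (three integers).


query (1,2) [L1,L2,L3] — begin 0,0,0
L1 α=0: [0, 0, 0]
L2 α=1/2: [163/2, 207/2, 117]
L3 α=1/2: [265/4, 239/4, 163]
rounded: [66, 60, 163]

at x=1,y=2 over L1,L2,L4:
after L1 α=0: [0, 0, 0]
after L2 α=1/2: [163/2, 207/2, 117]
after L4 α=1/2: [225/4, 579/4, 166]
= [56, 145, 166]

at x=0,y=1 over L1,L2:
+L1 (α=2/5) → [214/5, 4/5, 326/5]
+L2 (α=1/2) → [769/10, 1209/10, 1281/10]
= [77, 121, 128]

at x=1,y=1 over L1,L2:
+L1 (α=3/5) → [93/5, 531/5, 84/5]
+L2 (α=1/3) → [686/15, 1172/15, 96/5]
→ [46, 78, 19]

(1,0) stack=L1,L2,L5; from [0,0,0]:
L1 α=4/5: [968/5, 548/5, 136/5]
L2 α=3/7: [4952/35, 2537/35, 2944/35]
L5 α=3/5: [21874/175, 7279/175, 24368/175]
→ [125, 42, 139]

query (0,0) [L1,L2,L5] — begin 0,0,0
+L1 (α=4/7) → [276/7, 480/7, 992/7]
+L2 (α=3/5) → [2001/35, 3501/35, 2824/35]
+L5 (α=7/8) → [7881/280, 42211/280, 1657/140]
= [28, 151, 12]

(1,1) stack=L1,L2,L5; from [0,0,0]:
+L1 (α=3/5) → [93/5, 531/5, 84/5]
+L2 (α=1/3) → [686/15, 1172/15, 96/5]
+L5 (α=3/4) → [8471/60, 6257/60, 3171/20]
= [141, 104, 159]

(1,2) stack=L1,L6; from [0,0,0]:
+L1 (α=0) → [0, 0, 0]
+L6 (α=4/7) → [288/7, 68/7, 1016/7]
rounded: [41, 10, 145]


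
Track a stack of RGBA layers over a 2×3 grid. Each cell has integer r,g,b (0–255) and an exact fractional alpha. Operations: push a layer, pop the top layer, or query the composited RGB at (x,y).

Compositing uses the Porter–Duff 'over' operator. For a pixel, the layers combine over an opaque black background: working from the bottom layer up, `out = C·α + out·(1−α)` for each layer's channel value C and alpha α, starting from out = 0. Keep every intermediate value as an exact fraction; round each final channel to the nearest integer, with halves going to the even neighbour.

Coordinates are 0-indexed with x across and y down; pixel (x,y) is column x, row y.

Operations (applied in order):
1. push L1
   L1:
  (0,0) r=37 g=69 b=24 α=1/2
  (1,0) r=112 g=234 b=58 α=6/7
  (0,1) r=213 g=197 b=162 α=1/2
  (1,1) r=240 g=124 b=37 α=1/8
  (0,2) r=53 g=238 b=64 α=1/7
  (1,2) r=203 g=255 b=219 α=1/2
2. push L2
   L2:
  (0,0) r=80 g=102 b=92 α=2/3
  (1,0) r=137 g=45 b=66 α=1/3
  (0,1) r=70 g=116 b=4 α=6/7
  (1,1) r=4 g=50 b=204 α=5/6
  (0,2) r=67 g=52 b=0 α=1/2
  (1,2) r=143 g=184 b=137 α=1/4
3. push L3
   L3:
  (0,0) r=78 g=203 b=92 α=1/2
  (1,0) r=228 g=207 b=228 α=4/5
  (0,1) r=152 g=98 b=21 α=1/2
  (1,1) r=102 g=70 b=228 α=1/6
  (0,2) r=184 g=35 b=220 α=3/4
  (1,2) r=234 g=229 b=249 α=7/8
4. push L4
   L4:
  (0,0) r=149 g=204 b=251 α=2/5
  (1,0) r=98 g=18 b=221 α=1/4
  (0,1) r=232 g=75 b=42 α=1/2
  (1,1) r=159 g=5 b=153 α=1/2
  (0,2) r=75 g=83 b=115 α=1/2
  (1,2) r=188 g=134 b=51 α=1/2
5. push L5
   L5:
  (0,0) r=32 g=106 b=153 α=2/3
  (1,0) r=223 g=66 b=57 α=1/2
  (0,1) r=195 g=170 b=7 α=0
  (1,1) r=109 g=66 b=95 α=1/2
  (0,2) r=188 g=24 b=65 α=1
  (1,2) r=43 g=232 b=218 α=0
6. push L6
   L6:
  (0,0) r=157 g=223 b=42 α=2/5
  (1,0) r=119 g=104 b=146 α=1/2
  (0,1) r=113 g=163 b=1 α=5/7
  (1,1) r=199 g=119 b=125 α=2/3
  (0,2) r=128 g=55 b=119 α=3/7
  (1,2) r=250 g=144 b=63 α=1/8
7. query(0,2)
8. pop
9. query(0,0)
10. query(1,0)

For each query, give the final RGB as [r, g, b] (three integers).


(0,2) stack=L1,L2,L3,L4,L5,L6; from [0,0,0]:
+L1 (α=1/7) → [53/7, 34, 64/7]
+L2 (α=1/2) → [261/7, 43, 32/7]
+L3 (α=3/4) → [4125/28, 37, 1163/7]
+L4 (α=1/2) → [6225/56, 60, 984/7]
+L5 (α=1) → [188, 24, 65]
+L6 (α=3/7) → [1136/7, 261/7, 617/7]
= [162, 37, 88]

query (0,0) [L1,L2,L3,L4,L5] — begin 0,0,0
after L1 α=1/2: [37/2, 69/2, 12]
after L2 α=2/3: [119/2, 159/2, 196/3]
after L3 α=1/2: [275/4, 565/4, 236/3]
after L4 α=2/5: [2017/20, 3327/20, 738/5]
after L5 α=2/3: [1099/20, 7567/60, 756/5]
= [55, 126, 151]

(1,0) stack=L1,L2,L3,L4,L5; from [0,0,0]:
L1 α=6/7: [96, 1404/7, 348/7]
L2 α=1/3: [329/3, 1041/7, 386/7]
L3 α=4/5: [613/3, 6837/35, 1354/7]
L4 α=1/4: [711/4, 21141/140, 5609/28]
L5 α=1/2: [1603/8, 30381/280, 7205/56]
→ [200, 109, 129]


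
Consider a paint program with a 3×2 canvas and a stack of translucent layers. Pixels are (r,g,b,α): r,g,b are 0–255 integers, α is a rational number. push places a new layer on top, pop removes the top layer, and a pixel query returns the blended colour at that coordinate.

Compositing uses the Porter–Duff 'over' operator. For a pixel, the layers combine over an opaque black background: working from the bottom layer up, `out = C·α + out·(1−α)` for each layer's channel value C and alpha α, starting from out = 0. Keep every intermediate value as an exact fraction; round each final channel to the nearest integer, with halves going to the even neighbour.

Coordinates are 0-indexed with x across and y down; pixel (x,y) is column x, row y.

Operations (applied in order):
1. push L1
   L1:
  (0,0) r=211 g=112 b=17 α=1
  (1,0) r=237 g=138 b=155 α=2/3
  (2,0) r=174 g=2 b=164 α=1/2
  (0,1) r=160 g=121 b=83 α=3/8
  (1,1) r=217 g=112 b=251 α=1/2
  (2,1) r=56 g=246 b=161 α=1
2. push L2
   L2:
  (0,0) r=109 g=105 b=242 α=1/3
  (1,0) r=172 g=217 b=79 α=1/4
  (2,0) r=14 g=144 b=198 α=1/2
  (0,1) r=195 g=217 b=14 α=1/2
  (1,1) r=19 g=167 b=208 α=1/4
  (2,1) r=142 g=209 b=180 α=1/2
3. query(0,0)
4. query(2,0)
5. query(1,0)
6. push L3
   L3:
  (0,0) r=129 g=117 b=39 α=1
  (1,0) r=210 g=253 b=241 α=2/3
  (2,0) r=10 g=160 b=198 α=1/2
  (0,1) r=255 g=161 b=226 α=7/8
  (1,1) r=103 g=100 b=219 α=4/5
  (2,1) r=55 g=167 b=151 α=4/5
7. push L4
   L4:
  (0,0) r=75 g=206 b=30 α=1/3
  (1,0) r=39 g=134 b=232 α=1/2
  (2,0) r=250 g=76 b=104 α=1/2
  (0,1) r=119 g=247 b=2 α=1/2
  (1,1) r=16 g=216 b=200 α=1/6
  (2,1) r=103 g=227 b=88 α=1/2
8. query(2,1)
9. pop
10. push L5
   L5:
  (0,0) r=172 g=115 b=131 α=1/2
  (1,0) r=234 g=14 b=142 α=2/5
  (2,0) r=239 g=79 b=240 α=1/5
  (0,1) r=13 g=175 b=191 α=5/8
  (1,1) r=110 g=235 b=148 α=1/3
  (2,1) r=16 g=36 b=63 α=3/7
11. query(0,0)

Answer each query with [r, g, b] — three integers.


query (0,0) [L1,L2] — begin 0,0,0
L1 α=1: [211, 112, 17]
L2 α=1/3: [177, 329/3, 92]
= [177, 110, 92]

at x=2,y=0 over L1,L2:
L1 α=1/2: [87, 1, 82]
L2 α=1/2: [101/2, 145/2, 140]
→ [50, 72, 140]

(1,0) stack=L1,L2; from [0,0,0]:
after L1 α=2/3: [158, 92, 310/3]
after L2 α=1/4: [323/2, 493/4, 389/4]
→ [162, 123, 97]

at x=2,y=1 over L1,L2,L3,L4:
+L1 (α=1) → [56, 246, 161]
+L2 (α=1/2) → [99, 455/2, 341/2]
+L3 (α=4/5) → [319/5, 1791/10, 1549/10]
+L4 (α=1/2) → [417/5, 4061/20, 2429/20]
= [83, 203, 121]

(0,0) stack=L1,L2,L3,L5; from [0,0,0]:
L1 α=1: [211, 112, 17]
L2 α=1/3: [177, 329/3, 92]
L3 α=1: [129, 117, 39]
L5 α=1/2: [301/2, 116, 85]
rounded: [150, 116, 85]


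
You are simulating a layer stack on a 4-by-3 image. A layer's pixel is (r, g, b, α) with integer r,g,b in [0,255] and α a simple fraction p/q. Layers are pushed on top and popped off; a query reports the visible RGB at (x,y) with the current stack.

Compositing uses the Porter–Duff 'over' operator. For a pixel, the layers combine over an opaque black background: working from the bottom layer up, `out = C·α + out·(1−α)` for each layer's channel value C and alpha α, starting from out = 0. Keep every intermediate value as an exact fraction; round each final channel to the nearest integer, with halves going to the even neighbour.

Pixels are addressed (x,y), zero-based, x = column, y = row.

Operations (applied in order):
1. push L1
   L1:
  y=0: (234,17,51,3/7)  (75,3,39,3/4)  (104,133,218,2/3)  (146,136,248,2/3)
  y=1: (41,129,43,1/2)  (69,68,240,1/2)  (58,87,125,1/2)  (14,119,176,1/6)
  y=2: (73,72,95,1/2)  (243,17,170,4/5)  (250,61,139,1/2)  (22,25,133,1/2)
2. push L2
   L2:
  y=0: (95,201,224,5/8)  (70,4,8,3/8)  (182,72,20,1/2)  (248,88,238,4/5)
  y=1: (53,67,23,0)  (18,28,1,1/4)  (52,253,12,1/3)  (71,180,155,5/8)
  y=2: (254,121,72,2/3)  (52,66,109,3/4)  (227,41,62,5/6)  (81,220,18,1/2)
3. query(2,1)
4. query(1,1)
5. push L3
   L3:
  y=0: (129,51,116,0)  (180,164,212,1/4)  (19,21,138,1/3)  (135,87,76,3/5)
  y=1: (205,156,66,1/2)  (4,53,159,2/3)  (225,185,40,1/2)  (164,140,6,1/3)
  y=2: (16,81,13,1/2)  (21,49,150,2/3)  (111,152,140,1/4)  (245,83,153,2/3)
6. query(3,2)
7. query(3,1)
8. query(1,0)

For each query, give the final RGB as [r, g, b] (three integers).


(2,1) stack=L1,L2; from [0,0,0]:
+L1 (α=1/2) → [29, 87/2, 125/2]
+L2 (α=1/3) → [110/3, 340/3, 137/3]
rounded: [37, 113, 46]

(1,1) stack=L1,L2; from [0,0,0]:
+L1 (α=1/2) → [69/2, 34, 120]
+L2 (α=1/4) → [243/8, 65/2, 361/4]
→ [30, 32, 90]

at x=3,y=2 over L1,L2,L3:
L1 α=1/2: [11, 25/2, 133/2]
L2 α=1/2: [46, 465/4, 169/4]
L3 α=2/3: [536/3, 1129/12, 1393/12]
→ [179, 94, 116]

query (3,1) [L1,L2,L3] — begin 0,0,0
+L1 (α=1/6) → [7/3, 119/6, 88/3]
+L2 (α=5/8) → [181/4, 1919/16, 863/8]
+L3 (α=1/3) → [509/6, 1013/8, 887/12]
= [85, 127, 74]

query (1,0) [L1,L2,L3] — begin 0,0,0
+L1 (α=3/4) → [225/4, 9/4, 117/4]
+L2 (α=3/8) → [1965/32, 93/32, 681/32]
+L3 (α=1/4) → [11655/128, 5527/128, 8827/128]
rounded: [91, 43, 69]


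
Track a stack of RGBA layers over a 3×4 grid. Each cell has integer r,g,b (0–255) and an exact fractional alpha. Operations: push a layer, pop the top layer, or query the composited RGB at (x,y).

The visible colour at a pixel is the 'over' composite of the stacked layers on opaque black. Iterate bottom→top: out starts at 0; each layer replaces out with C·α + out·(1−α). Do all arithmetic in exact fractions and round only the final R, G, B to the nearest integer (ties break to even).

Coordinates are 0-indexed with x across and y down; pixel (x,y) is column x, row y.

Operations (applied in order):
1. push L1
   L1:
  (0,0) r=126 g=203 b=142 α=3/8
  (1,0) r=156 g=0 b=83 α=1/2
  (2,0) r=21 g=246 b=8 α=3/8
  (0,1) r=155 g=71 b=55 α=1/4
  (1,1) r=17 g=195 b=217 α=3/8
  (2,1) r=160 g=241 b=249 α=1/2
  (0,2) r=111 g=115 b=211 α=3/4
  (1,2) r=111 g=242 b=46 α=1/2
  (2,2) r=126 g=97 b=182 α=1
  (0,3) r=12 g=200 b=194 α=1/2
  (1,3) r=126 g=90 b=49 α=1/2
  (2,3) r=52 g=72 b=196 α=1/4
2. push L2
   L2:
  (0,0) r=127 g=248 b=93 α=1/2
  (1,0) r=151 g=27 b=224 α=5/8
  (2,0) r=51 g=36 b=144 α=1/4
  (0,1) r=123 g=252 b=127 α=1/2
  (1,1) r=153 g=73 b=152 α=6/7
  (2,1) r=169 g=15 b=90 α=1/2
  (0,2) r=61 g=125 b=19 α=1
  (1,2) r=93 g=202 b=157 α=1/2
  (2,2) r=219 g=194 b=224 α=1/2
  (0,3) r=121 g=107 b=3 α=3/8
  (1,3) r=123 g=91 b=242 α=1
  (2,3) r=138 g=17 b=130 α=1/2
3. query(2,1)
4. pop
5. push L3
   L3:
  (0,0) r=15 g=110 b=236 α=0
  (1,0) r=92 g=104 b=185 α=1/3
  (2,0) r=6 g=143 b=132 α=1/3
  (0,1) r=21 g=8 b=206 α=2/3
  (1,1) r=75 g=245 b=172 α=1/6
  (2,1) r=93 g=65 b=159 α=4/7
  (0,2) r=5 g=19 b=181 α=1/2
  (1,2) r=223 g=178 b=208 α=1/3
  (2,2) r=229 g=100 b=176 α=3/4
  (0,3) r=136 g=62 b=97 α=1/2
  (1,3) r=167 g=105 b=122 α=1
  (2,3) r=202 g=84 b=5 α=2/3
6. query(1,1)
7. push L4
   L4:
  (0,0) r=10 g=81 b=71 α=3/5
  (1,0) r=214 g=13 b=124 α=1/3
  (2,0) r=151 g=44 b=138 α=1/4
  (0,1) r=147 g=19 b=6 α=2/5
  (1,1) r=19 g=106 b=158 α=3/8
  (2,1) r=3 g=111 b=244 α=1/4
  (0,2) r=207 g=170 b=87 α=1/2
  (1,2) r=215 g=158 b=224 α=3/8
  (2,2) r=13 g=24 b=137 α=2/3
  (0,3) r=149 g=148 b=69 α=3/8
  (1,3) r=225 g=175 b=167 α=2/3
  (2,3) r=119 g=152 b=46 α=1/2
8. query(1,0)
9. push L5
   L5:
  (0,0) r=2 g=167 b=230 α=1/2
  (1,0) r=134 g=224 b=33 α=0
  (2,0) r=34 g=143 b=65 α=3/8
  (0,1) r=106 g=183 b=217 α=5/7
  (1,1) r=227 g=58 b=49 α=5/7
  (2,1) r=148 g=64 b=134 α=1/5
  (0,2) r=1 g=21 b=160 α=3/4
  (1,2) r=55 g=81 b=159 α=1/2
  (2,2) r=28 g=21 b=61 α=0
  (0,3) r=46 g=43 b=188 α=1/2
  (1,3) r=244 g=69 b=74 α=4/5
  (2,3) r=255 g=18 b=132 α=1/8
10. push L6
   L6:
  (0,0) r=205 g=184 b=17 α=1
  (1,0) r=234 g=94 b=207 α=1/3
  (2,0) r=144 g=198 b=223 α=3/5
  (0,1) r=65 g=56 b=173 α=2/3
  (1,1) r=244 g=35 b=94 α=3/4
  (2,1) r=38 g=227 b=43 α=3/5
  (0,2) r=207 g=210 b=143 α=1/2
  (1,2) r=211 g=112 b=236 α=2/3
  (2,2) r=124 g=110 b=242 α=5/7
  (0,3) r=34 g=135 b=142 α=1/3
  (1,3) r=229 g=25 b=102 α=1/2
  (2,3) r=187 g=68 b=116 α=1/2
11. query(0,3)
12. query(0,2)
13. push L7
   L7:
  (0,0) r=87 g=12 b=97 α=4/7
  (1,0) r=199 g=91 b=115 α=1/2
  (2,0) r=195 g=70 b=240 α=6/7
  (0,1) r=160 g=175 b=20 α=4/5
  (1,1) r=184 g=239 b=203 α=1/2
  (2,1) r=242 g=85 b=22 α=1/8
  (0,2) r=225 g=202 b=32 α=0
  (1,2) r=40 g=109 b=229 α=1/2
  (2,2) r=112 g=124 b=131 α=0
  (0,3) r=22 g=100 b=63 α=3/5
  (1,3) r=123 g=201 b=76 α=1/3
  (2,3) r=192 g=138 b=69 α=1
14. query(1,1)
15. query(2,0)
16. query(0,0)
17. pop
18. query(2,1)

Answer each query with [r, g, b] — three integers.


query (2,1) [L1,L2] — begin 0,0,0
+L1 (α=1/2) → [80, 241/2, 249/2]
+L2 (α=1/2) → [249/2, 271/4, 429/4]
rounded: [124, 68, 107]

(1,1) stack=L1,L3; from [0,0,0]:
after L1 α=3/8: [51/8, 585/8, 651/8]
after L3 α=1/6: [285/16, 4885/48, 4631/48]
rounded: [18, 102, 96]

(1,0) stack=L1,L3,L4; from [0,0,0]:
L1 α=1/2: [78, 0, 83/2]
L3 α=1/3: [248/3, 104/3, 268/3]
L4 α=1/3: [1138/9, 247/9, 908/9]
rounded: [126, 27, 101]

query (0,3) [L1,L3,L4,L5,L6] — begin 0,0,0
after L1 α=1/2: [6, 100, 97]
after L3 α=1/2: [71, 81, 97]
after L4 α=3/8: [401/4, 849/8, 173/2]
after L5 α=1/2: [585/8, 1193/16, 549/4]
after L6 α=1/3: [721/12, 2273/24, 833/6]
rounded: [60, 95, 139]

query (0,2) [L1,L3,L4,L5,L6] — begin 0,0,0
+L1 (α=3/4) → [333/4, 345/4, 633/4]
+L3 (α=1/2) → [353/8, 421/8, 1357/8]
+L4 (α=1/2) → [2009/16, 1781/16, 2053/16]
+L5 (α=3/4) → [2057/64, 2789/64, 9733/64]
+L6 (α=1/2) → [15305/128, 16229/128, 18885/128]
= [120, 127, 148]

query (1,1) [L1,L3,L4,L5,L6,L7] — begin 0,0,0
after L1 α=3/8: [51/8, 585/8, 651/8]
after L3 α=1/6: [285/16, 4885/48, 4631/48]
after L4 α=3/8: [2337/128, 39689/384, 45907/384]
after L5 α=5/7: [10711/64, 95369/1344, 92947/1344]
after L6 α=3/4: [57559/256, 236489/5376, 471955/5376]
after L7 α=1/2: [104663/512, 1521353/10752, 1563283/10752]
= [204, 141, 145]

(2,0) stack=L1,L3,L4,L5,L6,L7; from [0,0,0]:
+L1 (α=3/8) → [63/8, 369/4, 3]
+L3 (α=1/3) → [29/4, 655/6, 46]
+L4 (α=1/4) → [691/16, 743/8, 69]
+L5 (α=3/8) → [5087/128, 7147/64, 135/2]
+L6 (α=3/5) → [6547/64, 5231/32, 804/5]
+L7 (α=6/7) → [81427/448, 18671/224, 8004/35]
rounded: [182, 83, 229]

(0,0) stack=L1,L3,L4,L5,L6,L7; from [0,0,0]:
after L1 α=3/8: [189/4, 609/8, 213/4]
after L3 α=0: [189/4, 609/8, 213/4]
after L4 α=3/5: [249/10, 1581/20, 639/10]
after L5 α=1/2: [269/20, 4921/40, 2939/20]
after L6 α=1: [205, 184, 17]
after L7 α=4/7: [963/7, 600/7, 439/7]
rounded: [138, 86, 63]

at x=2,y=1 over L1,L3,L4,L5,L6:
L1 α=1/2: [80, 241/2, 249/2]
L3 α=4/7: [612/7, 1243/14, 2019/14]
L4 α=1/4: [1857/28, 5283/56, 9473/56]
L5 α=1/5: [2893/35, 6179/70, 11349/70]
L6 α=3/5: [9776/175, 30014/175, 15864/175]
rounded: [56, 172, 91]
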